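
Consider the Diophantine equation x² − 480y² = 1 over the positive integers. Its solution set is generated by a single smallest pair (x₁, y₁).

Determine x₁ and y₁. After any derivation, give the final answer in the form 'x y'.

241 11

√480 → a₀=21, period (1,9,1,42); ℓ=4 even so k=3
k=0  a_k=21  p_k/q_k = 21/1
k=1  a_k=1  p_k/q_k = 22/1
k=2  a_k=9  p_k/q_k = 219/10
k=3  a_k=1  p_k/q_k = 241/11
→ (241, 11).  Check: 241²=58081, 480·11²=58080, difference 1.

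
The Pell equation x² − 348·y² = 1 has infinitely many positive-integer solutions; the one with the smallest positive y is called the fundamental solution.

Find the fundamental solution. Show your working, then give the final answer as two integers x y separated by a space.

1567 84

[18; 1,1,1,8,1,1,1,36] for √348; ℓ=8 ⇒ convergent index 7
i=0: a=18 ⇒ p=18, q=1
…
i=5: a=1 ⇒ p=541, q=29
i=6: a=1 ⇒ p=1026, q=55
i=7: a=1 ⇒ p=1567, q=84
fundamental: x₁=1567, y₁=84  (since 2455489 − 348·7056 = 1)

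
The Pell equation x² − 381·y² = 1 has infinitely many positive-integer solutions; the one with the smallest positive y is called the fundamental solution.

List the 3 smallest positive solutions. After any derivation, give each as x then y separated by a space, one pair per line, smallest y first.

1015 52
2060449 105560
4182710455 214286748

[19; 1,1,12,1,1,38] for √381; ℓ=6 ⇒ convergent index 5
i=0: a=19 ⇒ p=19, q=1
i=1: a=1 ⇒ p=20, q=1
i=2: a=1 ⇒ p=39, q=2
…
i=4: a=1 ⇒ p=527, q=27
i=5: a=1 ⇒ p=1015, q=52
→ (1015, 52).  Check: 1015²=1030225, 381·52²=1030224, difference 1.
(1015+52√381)^2 = 2060449 + 105560√381
(1015+52√381)^3 = 4182710455 + 214286748√381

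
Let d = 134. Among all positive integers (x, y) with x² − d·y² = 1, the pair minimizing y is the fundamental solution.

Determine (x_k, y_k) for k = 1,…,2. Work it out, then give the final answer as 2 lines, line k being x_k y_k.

145925 12606
42588211249 3679061100

[11; 1,1,2,1,3,…,1,1,22] for √134; ℓ=14 ⇒ convergent index 13
i=0: a=11 ⇒ p=11, q=1
i=1: a=1 ⇒ p=12, q=1
…
i=4: a=1 ⇒ p=81, q=7
…
i=7: a=10 ⇒ p=4121, q=356
i=8: a=1 ⇒ p=4503, q=389
i=9: a=3 ⇒ p=17630, q=1523
…
i=12: a=1 ⇒ p=84029, q=7259
i=13: a=1 ⇒ p=145925, q=12606
(x₁, y₁) = (145925, 12606);  145925² − 134·12606² = 1 ✓
k=2:  x_2 = 145925·145925+134·12606·12606 = 42588211249,  y_2 = 145925·12606+12606·145925 = 3679061100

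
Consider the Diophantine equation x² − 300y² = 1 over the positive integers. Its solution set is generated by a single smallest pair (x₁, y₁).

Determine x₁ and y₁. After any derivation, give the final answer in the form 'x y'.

√300 = [17; 3,8,3,34, …], period ℓ=4 (even) → k=3
step 0: (17, 1)  from 17·(1,0) + (0,1)
…
step 2: (433, 25)  from 8·(52,3) + (17,1)
step 3: (1351, 78)  from 3·(433,25) + (52,3)
(x₁, y₁) = (1351, 78);  1351² − 300·78² = 1 ✓

1351 78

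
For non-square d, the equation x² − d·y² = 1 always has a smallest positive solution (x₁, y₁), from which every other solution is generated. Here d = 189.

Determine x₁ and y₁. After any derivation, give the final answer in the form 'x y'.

√189 → a₀=13, period (1,2,1,26); ℓ=4 even so k=3
step 0: (13, 1)  from 13·(1,0) + (0,1)
…
step 2: (41, 3)  from 2·(14,1) + (13,1)
step 3: (55, 4)  from 1·(41,3) + (14,1)
(x₁, y₁) = (55, 4);  55² − 189·4² = 1 ✓

55 4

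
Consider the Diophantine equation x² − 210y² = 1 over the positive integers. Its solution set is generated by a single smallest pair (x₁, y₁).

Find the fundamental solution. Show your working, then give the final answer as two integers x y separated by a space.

d=210: √d = [14; 2,28] (ℓ=2, even), read p_1/q_1
i=0: a=14 ⇒ p=14, q=1
i=1: a=2 ⇒ p=29, q=2
(x₁, y₁) = (29, 2);  29² − 210·2² = 1 ✓

29 2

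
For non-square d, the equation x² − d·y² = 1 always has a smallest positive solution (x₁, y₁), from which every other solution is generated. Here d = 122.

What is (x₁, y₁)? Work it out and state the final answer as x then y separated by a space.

243 22

d=122: √d = [11; 22] (ℓ=1, odd), read p_1/q_1
a_0=11:  p_0=11·1+0=11,  q_0=11·0+1=1
a_1=22:  p_1=22·11+1=243,  q_1=22·1+0=22
fundamental: x₁=243, y₁=22  (since 59049 − 122·484 = 1)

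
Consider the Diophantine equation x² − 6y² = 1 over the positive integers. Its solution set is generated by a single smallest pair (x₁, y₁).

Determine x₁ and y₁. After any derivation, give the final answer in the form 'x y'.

√6 = [2; 2,4, …], period ℓ=2 (even) → k=1
step 0: (2, 1)  from 2·(1,0) + (0,1)
step 1: (5, 2)  from 2·(2,1) + (1,0)
(x₁, y₁) = (5, 2);  5² − 6·2² = 1 ✓

5 2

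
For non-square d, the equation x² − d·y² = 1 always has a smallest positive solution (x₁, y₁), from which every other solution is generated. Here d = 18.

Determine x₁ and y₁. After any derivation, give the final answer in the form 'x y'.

17 4

[4; 4,8] for √18; ℓ=2 ⇒ convergent index 1
i=0: a=4 ⇒ p=4, q=1
i=1: a=4 ⇒ p=17, q=4
fundamental: x₁=17, y₁=4  (since 289 − 18·16 = 1)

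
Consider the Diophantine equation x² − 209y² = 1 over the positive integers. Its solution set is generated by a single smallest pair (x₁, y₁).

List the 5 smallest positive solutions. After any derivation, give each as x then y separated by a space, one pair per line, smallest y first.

46551 3220
4333991201 299788440
403503248748951 27910903337660
37566959460690844801 2598560922243032880
3497559059305735783913751 241931218954759943856100

[14; 2,5,3,2,3,5,2,28] for √209; ℓ=8 ⇒ convergent index 7
step 0: (14, 1)  from 14·(1,0) + (0,1)
step 1: (29, 2)  from 2·(14,1) + (1,0)
step 2: (159, 11)  from 5·(29,2) + (14,1)
step 3: (506, 35)  from 3·(159,11) + (29,2)
step 4: (1171, 81)  from 2·(506,35) + (159,11)
step 5: (4019, 278)  from 3·(1171,81) + (506,35)
step 6: (21266, 1471)  from 5·(4019,278) + (1171,81)
step 7: (46551, 3220)  from 2·(21266,1471) + (4019,278)
fundamental: x₁=46551, y₁=3220  (since 2166995601 − 209·10368400 = 1)
n=2: (46551,3220)∘(46551,3220) = (46551·46551+209·3220·3220, 46551·3220+3220·46551) = (4333991201,299788440)
n=3: (4333991201,299788440)∘(46551,3220) = (46551·4333991201+209·3220·299788440, 46551·299788440+3220·4333991201) = (403503248748951,27910903337660)
n=4: (403503248748951,27910903337660)∘(46551,3220) = (46551·403503248748951+209·3220·27910903337660, 46551·27910903337660+3220·403503248748951) = (37566959460690844801,2598560922243032880)
n=5: (37566959460690844801,2598560922243032880)∘(46551,3220) = (46551·37566959460690844801+209·3220·2598560922243032880, 46551·2598560922243032880+3220·37566959460690844801) = (3497559059305735783913751,241931218954759943856100)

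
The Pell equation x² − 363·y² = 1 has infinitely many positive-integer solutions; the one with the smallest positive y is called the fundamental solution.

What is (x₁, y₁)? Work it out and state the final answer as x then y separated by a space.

362 19

[19; 19,38] for √363; ℓ=2 ⇒ convergent index 1
k=0  a_k=19  p_k/q_k = 19/1
k=1  a_k=19  p_k/q_k = 362/19
→ (362, 19).  Check: 362²=131044, 363·19²=131043, difference 1.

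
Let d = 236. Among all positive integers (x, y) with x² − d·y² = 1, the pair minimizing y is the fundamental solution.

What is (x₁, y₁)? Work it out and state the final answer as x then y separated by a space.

d=236: √d = [15; 2,1,3,5,1,6,1,5,3,1,2,30] (ℓ=12, even), read p_11/q_11
i=0: a=15 ⇒ p=15, q=1
…
i=4: a=5 ⇒ p=891, q=58
…
i=7: a=1 ⇒ p=8311, q=541
…
i=9: a=3 ⇒ p=154729, q=10072
i=10: a=1 ⇒ p=203535, q=13249
i=11: a=2 ⇒ p=561799, q=36570
(x₁, y₁) = (561799, 36570);  561799² − 236·36570² = 1 ✓

561799 36570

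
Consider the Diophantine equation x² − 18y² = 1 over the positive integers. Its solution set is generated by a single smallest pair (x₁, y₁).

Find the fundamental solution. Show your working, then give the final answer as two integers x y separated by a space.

√18 → a₀=4, period (4,8); ℓ=2 even so k=1
i=0: a=4 ⇒ p=4, q=1
i=1: a=4 ⇒ p=17, q=4
fundamental: x₁=17, y₁=4  (since 289 − 18·16 = 1)

17 4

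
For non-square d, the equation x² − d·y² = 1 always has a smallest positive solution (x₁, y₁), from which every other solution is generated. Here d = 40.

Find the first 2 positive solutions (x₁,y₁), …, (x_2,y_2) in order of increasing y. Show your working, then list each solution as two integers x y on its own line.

19 3
721 114

d=40: √d = [6; 3,12] (ℓ=2, even), read p_1/q_1
step 0: (6, 1)  from 6·(1,0) + (0,1)
step 1: (19, 3)  from 3·(6,1) + (1,0)
→ (19, 3).  Check: 19²=361, 40·3²=360, difference 1.
k=2:  x_2 = 19·19+40·3·3 = 721,  y_2 = 19·3+3·19 = 114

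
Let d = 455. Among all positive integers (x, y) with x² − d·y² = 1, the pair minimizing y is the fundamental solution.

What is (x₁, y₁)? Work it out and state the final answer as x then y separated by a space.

√455 = [21; 3,42, …], period ℓ=2 (even) → k=1
k=0  a_k=21  p_k/q_k = 21/1
k=1  a_k=3  p_k/q_k = 64/3
(x₁, y₁) = (64, 3);  64² − 455·3² = 1 ✓

64 3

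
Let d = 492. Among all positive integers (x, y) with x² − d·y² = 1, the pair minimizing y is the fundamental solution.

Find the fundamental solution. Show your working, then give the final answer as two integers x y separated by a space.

d=492: √d = [22; 5,1,1,10,1,1,5,44] (ℓ=8, even), read p_7/q_7
k=0  a_k=22  p_k/q_k = 22/1
…
k=2  a_k=1  p_k/q_k = 133/6
k=3  a_k=1  p_k/q_k = 244/11
k=4  a_k=10  p_k/q_k = 2573/116
…
k=6  a_k=1  p_k/q_k = 5390/243
k=7  a_k=5  p_k/q_k = 29767/1342
→ (29767, 1342).  Check: 29767²=886074289, 492·1342²=886074288, difference 1.

29767 1342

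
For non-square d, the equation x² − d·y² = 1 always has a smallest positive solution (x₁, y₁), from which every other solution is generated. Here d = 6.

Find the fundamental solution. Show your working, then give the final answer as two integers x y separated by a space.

5 2

√6 = [2; 2,4, …], period ℓ=2 (even) → k=1
a_0=2:  p_0=2·1+0=2,  q_0=2·0+1=1
a_1=2:  p_1=2·2+1=5,  q_1=2·1+0=2
fundamental: x₁=5, y₁=2  (since 25 − 6·4 = 1)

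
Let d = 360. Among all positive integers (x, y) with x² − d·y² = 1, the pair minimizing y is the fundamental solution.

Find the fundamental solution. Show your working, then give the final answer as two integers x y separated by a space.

19 1

√360 = [18; 1,36, …], period ℓ=2 (even) → k=1
a_0=18:  p_0=18·1+0=18,  q_0=18·0+1=1
a_1=1:  p_1=1·18+1=19,  q_1=1·1+0=1
fundamental: x₁=19, y₁=1  (since 361 − 360·1 = 1)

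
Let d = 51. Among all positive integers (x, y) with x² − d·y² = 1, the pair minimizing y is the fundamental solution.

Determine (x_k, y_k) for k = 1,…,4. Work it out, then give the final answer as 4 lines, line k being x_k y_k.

[7; 7,14] for √51; ℓ=2 ⇒ convergent index 1
k=0  a_k=7  p_k/q_k = 7/1
k=1  a_k=7  p_k/q_k = 50/7
(x₁, y₁) = (50, 7);  50² − 51·7² = 1 ✓
k=2:  x_2 = 50·50+51·7·7 = 4999,  y_2 = 50·7+7·50 = 700
k=3:  x_3 = 50·4999+51·7·700 = 499850,  y_3 = 50·700+7·4999 = 69993
k=4:  x_4 = 50·499850+51·7·69993 = 49980001,  y_4 = 50·69993+7·499850 = 6998600

50 7
4999 700
499850 69993
49980001 6998600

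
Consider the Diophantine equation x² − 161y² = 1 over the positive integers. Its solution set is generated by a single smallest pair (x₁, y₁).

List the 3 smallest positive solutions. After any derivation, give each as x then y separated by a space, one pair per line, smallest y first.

√161 → a₀=12, period (1,2,4,1,2,1,4,2,1,24); ℓ=10 even so k=9
k=0  a_k=12  p_k/q_k = 12/1
k=1  a_k=1  p_k/q_k = 13/1
…
k=4  a_k=1  p_k/q_k = 203/16
k=5  a_k=2  p_k/q_k = 571/45
k=6  a_k=1  p_k/q_k = 774/61
…
k=8  a_k=2  p_k/q_k = 8108/639
k=9  a_k=1  p_k/q_k = 11775/928
→ (11775, 928).  Check: 11775²=138650625, 161·928²=138650624, difference 1.
(x_2, y_2) = (11775·11775 + 161·928·928, 11775·928 + 928·11775) = (277301249, 21854400)
(x_3, y_3) = (11775·277301249 + 161·928·21854400, 11775·21854400 + 928·277301249) = (6530444402175, 514671119072)

11775 928
277301249 21854400
6530444402175 514671119072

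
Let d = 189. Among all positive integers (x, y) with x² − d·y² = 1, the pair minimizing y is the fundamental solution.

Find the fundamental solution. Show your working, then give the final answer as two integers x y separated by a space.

55 4

[13; 1,2,1,26] for √189; ℓ=4 ⇒ convergent index 3
a_0=13:  p_0=13·1+0=13,  q_0=13·0+1=1
…
a_2=2:  p_2=2·14+13=41,  q_2=2·1+1=3
a_3=1:  p_3=1·41+14=55,  q_3=1·3+1=4
fundamental: x₁=55, y₁=4  (since 3025 − 189·16 = 1)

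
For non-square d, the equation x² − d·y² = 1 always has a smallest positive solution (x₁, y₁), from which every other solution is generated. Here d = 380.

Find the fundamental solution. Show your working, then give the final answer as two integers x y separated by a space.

39 2

d=380: √d = [19; 2,38] (ℓ=2, even), read p_1/q_1
a_0=19:  p_0=19·1+0=19,  q_0=19·0+1=1
a_1=2:  p_1=2·19+1=39,  q_1=2·1+0=2
(x₁, y₁) = (39, 2);  39² − 380·2² = 1 ✓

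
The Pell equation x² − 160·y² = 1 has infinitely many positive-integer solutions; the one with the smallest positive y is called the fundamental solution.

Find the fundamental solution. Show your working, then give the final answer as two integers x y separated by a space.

√160 → a₀=12, period (1,1,1,5,1,1,1,24); ℓ=8 even so k=7
i=0: a=12 ⇒ p=12, q=1
i=1: a=1 ⇒ p=13, q=1
i=2: a=1 ⇒ p=25, q=2
i=3: a=1 ⇒ p=38, q=3
i=4: a=5 ⇒ p=215, q=17
i=5: a=1 ⇒ p=253, q=20
i=6: a=1 ⇒ p=468, q=37
i=7: a=1 ⇒ p=721, q=57
→ (721, 57).  Check: 721²=519841, 160·57²=519840, difference 1.

721 57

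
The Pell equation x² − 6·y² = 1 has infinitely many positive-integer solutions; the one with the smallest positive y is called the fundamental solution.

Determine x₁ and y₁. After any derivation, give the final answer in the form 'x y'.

5 2

d=6: √d = [2; 2,4] (ℓ=2, even), read p_1/q_1
step 0: (2, 1)  from 2·(1,0) + (0,1)
step 1: (5, 2)  from 2·(2,1) + (1,0)
→ (5, 2).  Check: 5²=25, 6·2²=24, difference 1.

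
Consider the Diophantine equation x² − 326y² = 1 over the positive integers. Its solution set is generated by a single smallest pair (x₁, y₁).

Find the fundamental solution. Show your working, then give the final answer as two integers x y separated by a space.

√326 → a₀=18, period (18,36); ℓ=2 even so k=1
i=0: a=18 ⇒ p=18, q=1
i=1: a=18 ⇒ p=325, q=18
→ (325, 18).  Check: 325²=105625, 326·18²=105624, difference 1.

325 18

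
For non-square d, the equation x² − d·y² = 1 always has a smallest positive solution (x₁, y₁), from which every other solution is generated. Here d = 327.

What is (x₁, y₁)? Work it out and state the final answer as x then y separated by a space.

d=327: √d = [18; 12,36] (ℓ=2, even), read p_1/q_1
step 0: (18, 1)  from 18·(1,0) + (0,1)
step 1: (217, 12)  from 12·(18,1) + (1,0)
→ (217, 12).  Check: 217²=47089, 327·12²=47088, difference 1.

217 12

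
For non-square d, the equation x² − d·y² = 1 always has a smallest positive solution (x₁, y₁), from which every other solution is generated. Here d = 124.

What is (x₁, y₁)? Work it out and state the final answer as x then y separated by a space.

√124 → a₀=11, period (7,2,1,1,1,…,2,7,22); ℓ=16 even so k=15
a_0=11:  p_0=11·1+0=11,  q_0=11·0+1=1
a_1=7:  p_1=7·11+1=78,  q_1=7·1+0=7
a_2=2:  p_2=2·78+11=167,  q_2=2·7+1=15
a_3=1:  p_3=1·167+78=245,  q_3=1·15+7=22
…
a_5=1:  p_5=1·412+245=657,  q_5=1·37+22=59
a_6=3:  p_6=3·657+412=2383,  q_6=3·59+37=214
a_7=1:  p_7=1·2383+657=3040,  q_7=1·214+59=273
a_8=4:  p_8=4·3040+2383=14543,  q_8=4·273+214=1306
…
a_10=3:  p_10=3·17583+14543=67292,  q_10=3·1579+1306=6043
a_11=1:  p_11=1·67292+17583=84875,  q_11=1·6043+1579=7622
…
a_13=1:  p_13=1·152167+84875=237042,  q_13=1·13665+7622=21287
a_14=2:  p_14=2·237042+152167=626251,  q_14=2·21287+13665=56239
a_15=7:  p_15=7·626251+237042=4620799,  q_15=7·56239+21287=414960
(x₁, y₁) = (4620799, 414960);  4620799² − 124·414960² = 1 ✓

4620799 414960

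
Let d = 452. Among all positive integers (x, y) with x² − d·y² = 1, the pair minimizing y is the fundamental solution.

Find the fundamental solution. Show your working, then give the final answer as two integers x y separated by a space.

[21; 3,1,5,3,10,3,5,1,3,42] for √452; ℓ=10 ⇒ convergent index 9
i=0: a=21 ⇒ p=21, q=1
i=1: a=3 ⇒ p=64, q=3
i=2: a=1 ⇒ p=85, q=4
i=3: a=5 ⇒ p=489, q=23
i=4: a=3 ⇒ p=1552, q=73
…
i=6: a=3 ⇒ p=49579, q=2332
i=7: a=5 ⇒ p=263904, q=12413
i=8: a=1 ⇒ p=313483, q=14745
i=9: a=3 ⇒ p=1204353, q=56648
→ (1204353, 56648).  Check: 1204353²=1450466148609, 452·56648²=1450466148608, difference 1.

1204353 56648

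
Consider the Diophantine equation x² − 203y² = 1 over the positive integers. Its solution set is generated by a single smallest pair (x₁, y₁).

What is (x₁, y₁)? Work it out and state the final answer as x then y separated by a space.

57 4

√203 = [14; 4,28, …], period ℓ=2 (even) → k=1
a_0=14:  p_0=14·1+0=14,  q_0=14·0+1=1
a_1=4:  p_1=4·14+1=57,  q_1=4·1+0=4
→ (57, 4).  Check: 57²=3249, 203·4²=3248, difference 1.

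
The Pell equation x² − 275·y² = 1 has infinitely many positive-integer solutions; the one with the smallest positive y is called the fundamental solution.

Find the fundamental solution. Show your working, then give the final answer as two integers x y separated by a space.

199 12

d=275: √d = [16; 1,1,2,1,1,32] (ℓ=6, even), read p_5/q_5
step 0: (16, 1)  from 16·(1,0) + (0,1)
…
step 2: (33, 2)  from 1·(17,1) + (16,1)
step 3: (83, 5)  from 2·(33,2) + (17,1)
step 4: (116, 7)  from 1·(83,5) + (33,2)
step 5: (199, 12)  from 1·(116,7) + (83,5)
→ (199, 12).  Check: 199²=39601, 275·12²=39600, difference 1.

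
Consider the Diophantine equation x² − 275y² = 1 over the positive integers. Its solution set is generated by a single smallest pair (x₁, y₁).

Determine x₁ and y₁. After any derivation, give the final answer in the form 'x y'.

199 12

√275 → a₀=16, period (1,1,2,1,1,32); ℓ=6 even so k=5
step 0: (16, 1)  from 16·(1,0) + (0,1)
…
step 2: (33, 2)  from 1·(17,1) + (16,1)
step 3: (83, 5)  from 2·(33,2) + (17,1)
step 4: (116, 7)  from 1·(83,5) + (33,2)
step 5: (199, 12)  from 1·(116,7) + (83,5)
(x₁, y₁) = (199, 12);  199² − 275·12² = 1 ✓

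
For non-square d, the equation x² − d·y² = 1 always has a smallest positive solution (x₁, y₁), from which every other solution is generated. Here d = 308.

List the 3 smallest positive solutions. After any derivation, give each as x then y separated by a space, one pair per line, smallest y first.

351 20
246401 14040
172973151 9856060

[17; 1,1,4,1,1,34] for √308; ℓ=6 ⇒ convergent index 5
i=0: a=17 ⇒ p=17, q=1
…
i=2: a=1 ⇒ p=35, q=2
…
i=4: a=1 ⇒ p=193, q=11
i=5: a=1 ⇒ p=351, q=20
fundamental: x₁=351, y₁=20  (since 123201 − 308·400 = 1)
n=2: (351,20)∘(351,20) = (351·351+308·20·20, 351·20+20·351) = (246401,14040)
n=3: (246401,14040)∘(351,20) = (351·246401+308·20·14040, 351·14040+20·246401) = (172973151,9856060)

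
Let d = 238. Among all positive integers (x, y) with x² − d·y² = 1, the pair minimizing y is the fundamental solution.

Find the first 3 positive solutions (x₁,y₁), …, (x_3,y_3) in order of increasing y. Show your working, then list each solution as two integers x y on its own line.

[15; 2,2,1,14,1,2,2,30] for √238; ℓ=8 ⇒ convergent index 7
a_0=15:  p_0=15·1+0=15,  q_0=15·0+1=1
…
a_2=2:  p_2=2·31+15=77,  q_2=2·2+1=5
a_3=1:  p_3=1·77+31=108,  q_3=1·5+2=7
a_4=14:  p_4=14·108+77=1589,  q_4=14·7+5=103
a_5=1:  p_5=1·1589+108=1697,  q_5=1·103+7=110
a_6=2:  p_6=2·1697+1589=4983,  q_6=2·110+103=323
a_7=2:  p_7=2·4983+1697=11663,  q_7=2·323+110=756
fundamental: x₁=11663, y₁=756  (since 136025569 − 238·571536 = 1)
k=2:  x_2 = 11663·11663+238·756·756 = 272051137,  y_2 = 11663·756+756·11663 = 17634456
k=3:  x_3 = 11663·272051137+238·756·17634456 = 6345864809999,  y_3 = 11663·17634456+756·272051137 = 411341319900

11663 756
272051137 17634456
6345864809999 411341319900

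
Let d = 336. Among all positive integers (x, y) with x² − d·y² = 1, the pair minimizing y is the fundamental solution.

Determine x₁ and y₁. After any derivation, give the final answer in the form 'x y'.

√336 → a₀=18, period (3,36); ℓ=2 even so k=1
a_0=18:  p_0=18·1+0=18,  q_0=18·0+1=1
a_1=3:  p_1=3·18+1=55,  q_1=3·1+0=3
(x₁, y₁) = (55, 3);  55² − 336·3² = 1 ✓

55 3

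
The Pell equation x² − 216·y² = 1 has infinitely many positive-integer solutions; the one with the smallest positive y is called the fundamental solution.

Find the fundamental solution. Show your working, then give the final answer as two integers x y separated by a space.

d=216: √d = [14; 1,2,3,2,1,28] (ℓ=6, even), read p_5/q_5
k=0  a_k=14  p_k/q_k = 14/1
…
k=4  a_k=2  p_k/q_k = 338/23
k=5  a_k=1  p_k/q_k = 485/33
→ (485, 33).  Check: 485²=235225, 216·33²=235224, difference 1.

485 33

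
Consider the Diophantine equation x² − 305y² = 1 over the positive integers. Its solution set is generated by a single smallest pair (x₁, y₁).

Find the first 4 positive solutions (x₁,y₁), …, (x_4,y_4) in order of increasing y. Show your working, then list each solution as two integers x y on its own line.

√305 → a₀=17, period (2,6,2,34); ℓ=4 even so k=3
step 0: (17, 1)  from 17·(1,0) + (0,1)
step 1: (35, 2)  from 2·(17,1) + (1,0)
step 2: (227, 13)  from 6·(35,2) + (17,1)
step 3: (489, 28)  from 2·(227,13) + (35,2)
(x₁, y₁) = (489, 28);  489² − 305·28² = 1 ✓
n=2: (489,28)∘(489,28) = (489·489+305·28·28, 489·28+28·489) = (478241,27384)
n=3: (478241,27384)∘(489,28) = (489·478241+305·28·27384, 489·27384+28·478241) = (467719209,26781524)
n=4: (467719209,26781524)∘(489,28) = (489·467719209+305·28·26781524, 489·26781524+28·467719209) = (457428908161,26192303088)

489 28
478241 27384
467719209 26781524
457428908161 26192303088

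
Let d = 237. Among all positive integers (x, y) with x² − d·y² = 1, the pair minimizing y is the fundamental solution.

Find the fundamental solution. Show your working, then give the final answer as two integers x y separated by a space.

[15; 2,1,1,7,10,7,1,1,2,30] for √237; ℓ=10 ⇒ convergent index 9
i=0: a=15 ⇒ p=15, q=1
…
i=2: a=1 ⇒ p=46, q=3
…
i=6: a=7 ⇒ p=42074, q=2733
i=7: a=1 ⇒ p=48001, q=3118
i=8: a=1 ⇒ p=90075, q=5851
i=9: a=2 ⇒ p=228151, q=14820
→ (228151, 14820).  Check: 228151²=52052878801, 237·14820²=52052878800, difference 1.

228151 14820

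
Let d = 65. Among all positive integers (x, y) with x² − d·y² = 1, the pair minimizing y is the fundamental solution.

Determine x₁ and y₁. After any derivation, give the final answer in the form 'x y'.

129 16

√65 → a₀=8, period (16); ℓ=1 odd so k=1
k=0  a_k=8  p_k/q_k = 8/1
k=1  a_k=16  p_k/q_k = 129/16
→ (129, 16).  Check: 129²=16641, 65·16²=16640, difference 1.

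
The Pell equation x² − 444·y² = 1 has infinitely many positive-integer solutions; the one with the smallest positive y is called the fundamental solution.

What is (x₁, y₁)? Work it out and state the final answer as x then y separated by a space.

295 14

[21; 14,42] for √444; ℓ=2 ⇒ convergent index 1
i=0: a=21 ⇒ p=21, q=1
i=1: a=14 ⇒ p=295, q=14
(x₁, y₁) = (295, 14);  295² − 444·14² = 1 ✓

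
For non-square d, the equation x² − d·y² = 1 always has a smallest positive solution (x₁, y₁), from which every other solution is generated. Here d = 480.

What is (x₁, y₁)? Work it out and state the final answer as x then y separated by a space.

241 11

[21; 1,9,1,42] for √480; ℓ=4 ⇒ convergent index 3
k=0  a_k=21  p_k/q_k = 21/1
k=1  a_k=1  p_k/q_k = 22/1
k=2  a_k=9  p_k/q_k = 219/10
k=3  a_k=1  p_k/q_k = 241/11
→ (241, 11).  Check: 241²=58081, 480·11²=58080, difference 1.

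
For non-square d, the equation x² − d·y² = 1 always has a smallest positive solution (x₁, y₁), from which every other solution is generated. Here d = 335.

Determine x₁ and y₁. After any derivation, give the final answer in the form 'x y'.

604 33

√335 = [18; 3,3,3,36, …], period ℓ=4 (even) → k=3
k=0  a_k=18  p_k/q_k = 18/1
k=1  a_k=3  p_k/q_k = 55/3
k=2  a_k=3  p_k/q_k = 183/10
k=3  a_k=3  p_k/q_k = 604/33
fundamental: x₁=604, y₁=33  (since 364816 − 335·1089 = 1)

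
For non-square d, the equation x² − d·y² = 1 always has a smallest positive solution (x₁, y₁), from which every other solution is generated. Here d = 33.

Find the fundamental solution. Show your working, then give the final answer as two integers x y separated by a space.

√33 → a₀=5, period (1,2,1,10); ℓ=4 even so k=3
a_0=5:  p_0=5·1+0=5,  q_0=5·0+1=1
a_1=1:  p_1=1·5+1=6,  q_1=1·1+0=1
a_2=2:  p_2=2·6+5=17,  q_2=2·1+1=3
a_3=1:  p_3=1·17+6=23,  q_3=1·3+1=4
fundamental: x₁=23, y₁=4  (since 529 − 33·16 = 1)

23 4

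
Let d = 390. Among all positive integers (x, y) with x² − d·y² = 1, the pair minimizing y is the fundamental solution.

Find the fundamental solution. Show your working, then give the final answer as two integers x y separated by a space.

79 4

√390 → a₀=19, period (1,2,1,38); ℓ=4 even so k=3
a_0=19:  p_0=19·1+0=19,  q_0=19·0+1=1
a_1=1:  p_1=1·19+1=20,  q_1=1·1+0=1
a_2=2:  p_2=2·20+19=59,  q_2=2·1+1=3
a_3=1:  p_3=1·59+20=79,  q_3=1·3+1=4
(x₁, y₁) = (79, 4);  79² − 390·4² = 1 ✓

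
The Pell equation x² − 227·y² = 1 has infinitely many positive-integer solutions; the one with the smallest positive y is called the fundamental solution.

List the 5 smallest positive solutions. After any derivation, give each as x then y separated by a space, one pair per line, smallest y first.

226 15
102151 6780
46172026 3064545
20869653601 1385167560
9433037255626 626092672575

d=227: √d = [15; 15,30] (ℓ=2, even), read p_1/q_1
a_0=15:  p_0=15·1+0=15,  q_0=15·0+1=1
a_1=15:  p_1=15·15+1=226,  q_1=15·1+0=15
(x₁, y₁) = (226, 15);  226² − 227·15² = 1 ✓
(226+15√227)^2 = 102151 + 6780√227
(226+15√227)^3 = 46172026 + 3064545√227
(226+15√227)^4 = 20869653601 + 1385167560√227
(226+15√227)^5 = 9433037255626 + 626092672575√227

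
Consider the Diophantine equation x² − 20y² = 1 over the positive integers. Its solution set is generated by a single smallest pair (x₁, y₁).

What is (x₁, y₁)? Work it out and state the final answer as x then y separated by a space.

√20 = [4; 2,8, …], period ℓ=2 (even) → k=1
step 0: (4, 1)  from 4·(1,0) + (0,1)
step 1: (9, 2)  from 2·(4,1) + (1,0)
→ (9, 2).  Check: 9²=81, 20·2²=80, difference 1.

9 2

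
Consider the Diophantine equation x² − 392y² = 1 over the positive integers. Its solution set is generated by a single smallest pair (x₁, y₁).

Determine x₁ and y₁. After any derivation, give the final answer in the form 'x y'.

√392 → a₀=19, period (1,3,1,38); ℓ=4 even so k=3
k=0  a_k=19  p_k/q_k = 19/1
…
k=2  a_k=3  p_k/q_k = 79/4
k=3  a_k=1  p_k/q_k = 99/5
fundamental: x₁=99, y₁=5  (since 9801 − 392·25 = 1)

99 5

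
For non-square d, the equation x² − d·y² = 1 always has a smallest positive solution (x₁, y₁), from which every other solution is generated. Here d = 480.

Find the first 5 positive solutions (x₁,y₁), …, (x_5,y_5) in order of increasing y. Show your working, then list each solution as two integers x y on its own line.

241 11
116161 5302
55989361 2555553
26986755841 1231771244
13007560326001 593711184055

√480 → a₀=21, period (1,9,1,42); ℓ=4 even so k=3
step 0: (21, 1)  from 21·(1,0) + (0,1)
…
step 2: (219, 10)  from 9·(22,1) + (21,1)
step 3: (241, 11)  from 1·(219,10) + (22,1)
→ (241, 11).  Check: 241²=58081, 480·11²=58080, difference 1.
k=2:  x_2 = 241·241+480·11·11 = 116161,  y_2 = 241·11+11·241 = 5302
k=3:  x_3 = 241·116161+480·11·5302 = 55989361,  y_3 = 241·5302+11·116161 = 2555553
k=4:  x_4 = 241·55989361+480·11·2555553 = 26986755841,  y_4 = 241·2555553+11·55989361 = 1231771244
k=5:  x_5 = 241·26986755841+480·11·1231771244 = 13007560326001,  y_5 = 241·1231771244+11·26986755841 = 593711184055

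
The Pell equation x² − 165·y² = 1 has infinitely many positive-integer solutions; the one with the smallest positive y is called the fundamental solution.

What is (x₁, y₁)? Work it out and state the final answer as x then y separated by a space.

1079 84

[12; 1,5,2,5,1,24] for √165; ℓ=6 ⇒ convergent index 5
step 0: (12, 1)  from 12·(1,0) + (0,1)
…
step 4: (912, 71)  from 5·(167,13) + (77,6)
step 5: (1079, 84)  from 1·(912,71) + (167,13)
fundamental: x₁=1079, y₁=84  (since 1164241 − 165·7056 = 1)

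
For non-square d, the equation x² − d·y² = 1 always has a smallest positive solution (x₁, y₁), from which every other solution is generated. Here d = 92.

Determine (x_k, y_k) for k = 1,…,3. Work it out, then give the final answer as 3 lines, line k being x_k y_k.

[9; 1,1,2,4,2,1,1,18] for √92; ℓ=8 ⇒ convergent index 7
a_0=9:  p_0=9·1+0=9,  q_0=9·0+1=1
…
a_3=2:  p_3=2·19+10=48,  q_3=2·2+1=5
a_4=4:  p_4=4·48+19=211,  q_4=4·5+2=22
…
a_6=1:  p_6=1·470+211=681,  q_6=1·49+22=71
a_7=1:  p_7=1·681+470=1151,  q_7=1·71+49=120
→ (1151, 120).  Check: 1151²=1324801, 92·120²=1324800, difference 1.
(x_2, y_2) = (1151·1151 + 92·120·120, 1151·120 + 120·1151) = (2649601, 276240)
(x_3, y_3) = (1151·2649601 + 92·120·276240, 1151·276240 + 120·2649601) = (6099380351, 635904360)

1151 120
2649601 276240
6099380351 635904360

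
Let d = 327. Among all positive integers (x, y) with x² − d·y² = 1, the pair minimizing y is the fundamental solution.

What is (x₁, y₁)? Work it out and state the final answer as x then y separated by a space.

[18; 12,36] for √327; ℓ=2 ⇒ convergent index 1
step 0: (18, 1)  from 18·(1,0) + (0,1)
step 1: (217, 12)  from 12·(18,1) + (1,0)
fundamental: x₁=217, y₁=12  (since 47089 − 327·144 = 1)

217 12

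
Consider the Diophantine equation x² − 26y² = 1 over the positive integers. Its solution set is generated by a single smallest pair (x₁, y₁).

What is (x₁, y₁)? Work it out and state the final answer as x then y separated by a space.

d=26: √d = [5; 10] (ℓ=1, odd), read p_1/q_1
k=0  a_k=5  p_k/q_k = 5/1
k=1  a_k=10  p_k/q_k = 51/10
(x₁, y₁) = (51, 10);  51² − 26·10² = 1 ✓

51 10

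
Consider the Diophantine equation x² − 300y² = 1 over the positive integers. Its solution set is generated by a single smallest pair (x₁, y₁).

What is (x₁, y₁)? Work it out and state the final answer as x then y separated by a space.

1351 78

√300 = [17; 3,8,3,34, …], period ℓ=4 (even) → k=3
k=0  a_k=17  p_k/q_k = 17/1
…
k=2  a_k=8  p_k/q_k = 433/25
k=3  a_k=3  p_k/q_k = 1351/78
(x₁, y₁) = (1351, 78);  1351² − 300·78² = 1 ✓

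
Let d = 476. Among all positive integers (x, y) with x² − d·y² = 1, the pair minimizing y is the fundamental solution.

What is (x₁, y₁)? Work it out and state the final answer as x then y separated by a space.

√476 = [21; 1,4,2,10,2,4,1,42, …], period ℓ=8 (even) → k=7
i=0: a=21 ⇒ p=21, q=1
i=1: a=1 ⇒ p=22, q=1
i=2: a=4 ⇒ p=109, q=5
…
i=4: a=10 ⇒ p=2509, q=115
i=5: a=2 ⇒ p=5258, q=241
i=6: a=4 ⇒ p=23541, q=1079
i=7: a=1 ⇒ p=28799, q=1320
(x₁, y₁) = (28799, 1320);  28799² − 476·1320² = 1 ✓

28799 1320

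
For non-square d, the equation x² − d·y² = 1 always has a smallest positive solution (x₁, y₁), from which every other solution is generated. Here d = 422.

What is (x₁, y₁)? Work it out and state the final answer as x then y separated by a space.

7022501 341850

√422 → a₀=20, period (1,1,5,2,1,…,1,1,40); ℓ=14 even so k=13
k=0  a_k=20  p_k/q_k = 20/1
k=1  a_k=1  p_k/q_k = 21/1
k=2  a_k=1  p_k/q_k = 41/2
k=3  a_k=5  p_k/q_k = 226/11
k=4  a_k=2  p_k/q_k = 493/24
k=5  a_k=1  p_k/q_k = 719/35
k=6  a_k=3  p_k/q_k = 2650/129
k=7  a_k=20  p_k/q_k = 53719/2615
…
k=11  a_k=5  p_k/q_k = 3211821/156349
k=12  a_k=1  p_k/q_k = 3810680/185501
k=13  a_k=1  p_k/q_k = 7022501/341850
fundamental: x₁=7022501, y₁=341850  (since 49315520295001 − 422·116861422500 = 1)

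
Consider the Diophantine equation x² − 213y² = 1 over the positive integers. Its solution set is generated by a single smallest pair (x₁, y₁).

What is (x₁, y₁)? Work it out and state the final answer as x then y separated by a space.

[14; 1,1,2,6,1,8,1,6,2,1,1,28] for √213; ℓ=12 ⇒ convergent index 11
i=0: a=14 ⇒ p=14, q=1
i=1: a=1 ⇒ p=15, q=1
i=2: a=1 ⇒ p=29, q=2
i=3: a=2 ⇒ p=73, q=5
i=4: a=6 ⇒ p=467, q=32
i=5: a=1 ⇒ p=540, q=37
i=6: a=8 ⇒ p=4787, q=328
i=7: a=1 ⇒ p=5327, q=365
…
i=10: a=1 ⇒ p=115574, q=7919
i=11: a=1 ⇒ p=194399, q=13320
fundamental: x₁=194399, y₁=13320  (since 37790971201 − 213·177422400 = 1)

194399 13320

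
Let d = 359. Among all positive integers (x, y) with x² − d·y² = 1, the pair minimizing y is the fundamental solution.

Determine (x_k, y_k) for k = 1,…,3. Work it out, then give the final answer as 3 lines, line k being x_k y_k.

√359 = [18; 1,17,1,36, …], period ℓ=4 (even) → k=3
i=0: a=18 ⇒ p=18, q=1
…
i=2: a=17 ⇒ p=341, q=18
i=3: a=1 ⇒ p=360, q=19
(x₁, y₁) = (360, 19);  360² − 359·19² = 1 ✓
n=2: (360,19)∘(360,19) = (360·360+359·19·19, 360·19+19·360) = (259199,13680)
n=3: (259199,13680)∘(360,19) = (360·259199+359·19·13680, 360·13680+19·259199) = (186622920,9849581)

360 19
259199 13680
186622920 9849581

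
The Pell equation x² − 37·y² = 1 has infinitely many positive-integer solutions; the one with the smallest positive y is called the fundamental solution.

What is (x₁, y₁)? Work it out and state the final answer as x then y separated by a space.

73 12

[6; 12] for √37; ℓ=1 ⇒ convergent index 1
a_0=6:  p_0=6·1+0=6,  q_0=6·0+1=1
a_1=12:  p_1=12·6+1=73,  q_1=12·1+0=12
(x₁, y₁) = (73, 12);  73² − 37·12² = 1 ✓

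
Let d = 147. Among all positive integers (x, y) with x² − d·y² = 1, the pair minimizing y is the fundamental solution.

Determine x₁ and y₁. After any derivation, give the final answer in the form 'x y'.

[12; 8,24] for √147; ℓ=2 ⇒ convergent index 1
a_0=12:  p_0=12·1+0=12,  q_0=12·0+1=1
a_1=8:  p_1=8·12+1=97,  q_1=8·1+0=8
fundamental: x₁=97, y₁=8  (since 9409 − 147·64 = 1)

97 8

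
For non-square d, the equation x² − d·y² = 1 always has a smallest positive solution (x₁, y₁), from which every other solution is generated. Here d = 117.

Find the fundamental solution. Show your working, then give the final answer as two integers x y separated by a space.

649 60

√117 → a₀=10, period (1,4,2,4,1,20); ℓ=6 even so k=5
step 0: (10, 1)  from 10·(1,0) + (0,1)
…
step 4: (530, 49)  from 4·(119,11) + (54,5)
step 5: (649, 60)  from 1·(530,49) + (119,11)
→ (649, 60).  Check: 649²=421201, 117·60²=421200, difference 1.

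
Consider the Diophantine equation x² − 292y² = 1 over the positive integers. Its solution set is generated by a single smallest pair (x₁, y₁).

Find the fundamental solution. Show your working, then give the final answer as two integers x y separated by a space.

2281249 133500

√292 → a₀=17, period (11,2,1,3,8,3,1,2,11,34); ℓ=10 even so k=9
k=0  a_k=17  p_k/q_k = 17/1
…
k=2  a_k=2  p_k/q_k = 393/23
k=3  a_k=1  p_k/q_k = 581/34
…
k=6  a_k=3  p_k/q_k = 55143/3227
k=7  a_k=1  p_k/q_k = 72812/4261
k=8  a_k=2  p_k/q_k = 200767/11749
k=9  a_k=11  p_k/q_k = 2281249/133500
(x₁, y₁) = (2281249, 133500);  2281249² − 292·133500² = 1 ✓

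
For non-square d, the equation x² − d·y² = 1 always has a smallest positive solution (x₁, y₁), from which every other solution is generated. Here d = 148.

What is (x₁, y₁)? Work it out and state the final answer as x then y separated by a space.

73 6

√148 = [12; 6,24, …], period ℓ=2 (even) → k=1
step 0: (12, 1)  from 12·(1,0) + (0,1)
step 1: (73, 6)  from 6·(12,1) + (1,0)
fundamental: x₁=73, y₁=6  (since 5329 − 148·36 = 1)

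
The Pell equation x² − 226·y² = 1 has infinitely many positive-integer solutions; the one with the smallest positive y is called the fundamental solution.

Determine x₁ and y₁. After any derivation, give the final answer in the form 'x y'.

d=226: √d = [15; 30] (ℓ=1, odd), read p_1/q_1
step 0: (15, 1)  from 15·(1,0) + (0,1)
step 1: (451, 30)  from 30·(15,1) + (1,0)
fundamental: x₁=451, y₁=30  (since 203401 − 226·900 = 1)

451 30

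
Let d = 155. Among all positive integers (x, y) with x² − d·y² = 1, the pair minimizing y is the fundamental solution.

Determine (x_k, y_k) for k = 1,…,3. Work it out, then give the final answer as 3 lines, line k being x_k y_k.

[12; 2,4,2,24] for √155; ℓ=4 ⇒ convergent index 3
k=0  a_k=12  p_k/q_k = 12/1
…
k=2  a_k=4  p_k/q_k = 112/9
k=3  a_k=2  p_k/q_k = 249/20
fundamental: x₁=249, y₁=20  (since 62001 − 155·400 = 1)
(249+20√155)^2 = 124001 + 9960√155
(249+20√155)^3 = 61752249 + 4960060√155

249 20
124001 9960
61752249 4960060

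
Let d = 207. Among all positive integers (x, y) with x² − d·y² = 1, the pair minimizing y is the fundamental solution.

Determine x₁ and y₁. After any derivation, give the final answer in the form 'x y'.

1151 80

[14; 2,1,1,2,1,1,2,28] for √207; ℓ=8 ⇒ convergent index 7
step 0: (14, 1)  from 14·(1,0) + (0,1)
…
step 6: (446, 31)  from 1·(259,18) + (187,13)
step 7: (1151, 80)  from 2·(446,31) + (259,18)
(x₁, y₁) = (1151, 80);  1151² − 207·80² = 1 ✓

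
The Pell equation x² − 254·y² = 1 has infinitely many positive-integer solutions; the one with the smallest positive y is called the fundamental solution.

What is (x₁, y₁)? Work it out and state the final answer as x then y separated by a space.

255 16

[15; 1,14,1,30] for √254; ℓ=4 ⇒ convergent index 3
step 0: (15, 1)  from 15·(1,0) + (0,1)
…
step 2: (239, 15)  from 14·(16,1) + (15,1)
step 3: (255, 16)  from 1·(239,15) + (16,1)
(x₁, y₁) = (255, 16);  255² − 254·16² = 1 ✓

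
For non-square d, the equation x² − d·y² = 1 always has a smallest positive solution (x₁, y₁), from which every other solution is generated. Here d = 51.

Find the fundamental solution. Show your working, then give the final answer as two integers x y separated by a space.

d=51: √d = [7; 7,14] (ℓ=2, even), read p_1/q_1
step 0: (7, 1)  from 7·(1,0) + (0,1)
step 1: (50, 7)  from 7·(7,1) + (1,0)
fundamental: x₁=50, y₁=7  (since 2500 − 51·49 = 1)

50 7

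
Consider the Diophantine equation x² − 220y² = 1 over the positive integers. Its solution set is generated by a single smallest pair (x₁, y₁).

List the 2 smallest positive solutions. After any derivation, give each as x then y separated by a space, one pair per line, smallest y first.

d=220: √d = [14; 1,4,1,28] (ℓ=4, even), read p_3/q_3
k=0  a_k=14  p_k/q_k = 14/1
…
k=2  a_k=4  p_k/q_k = 74/5
k=3  a_k=1  p_k/q_k = 89/6
(x₁, y₁) = (89, 6);  89² − 220·6² = 1 ✓
n=2: (89,6)∘(89,6) = (89·89+220·6·6, 89·6+6·89) = (15841,1068)

89 6
15841 1068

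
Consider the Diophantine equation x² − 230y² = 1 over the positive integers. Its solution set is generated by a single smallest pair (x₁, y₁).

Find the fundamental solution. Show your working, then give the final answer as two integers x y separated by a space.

d=230: √d = [15; 6,30] (ℓ=2, even), read p_1/q_1
i=0: a=15 ⇒ p=15, q=1
i=1: a=6 ⇒ p=91, q=6
(x₁, y₁) = (91, 6);  91² − 230·6² = 1 ✓

91 6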